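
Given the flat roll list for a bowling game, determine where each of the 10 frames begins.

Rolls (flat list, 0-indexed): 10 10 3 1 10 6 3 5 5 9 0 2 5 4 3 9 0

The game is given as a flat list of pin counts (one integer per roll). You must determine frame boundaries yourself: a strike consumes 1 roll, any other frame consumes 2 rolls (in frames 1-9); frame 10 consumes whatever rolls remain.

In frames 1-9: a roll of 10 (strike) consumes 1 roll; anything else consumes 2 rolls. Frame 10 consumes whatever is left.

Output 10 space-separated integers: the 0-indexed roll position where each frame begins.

Answer: 0 1 2 4 5 7 9 11 13 15

Derivation:
Frame 1 starts at roll index 0: roll=10 (strike), consumes 1 roll
Frame 2 starts at roll index 1: roll=10 (strike), consumes 1 roll
Frame 3 starts at roll index 2: rolls=3,1 (sum=4), consumes 2 rolls
Frame 4 starts at roll index 4: roll=10 (strike), consumes 1 roll
Frame 5 starts at roll index 5: rolls=6,3 (sum=9), consumes 2 rolls
Frame 6 starts at roll index 7: rolls=5,5 (sum=10), consumes 2 rolls
Frame 7 starts at roll index 9: rolls=9,0 (sum=9), consumes 2 rolls
Frame 8 starts at roll index 11: rolls=2,5 (sum=7), consumes 2 rolls
Frame 9 starts at roll index 13: rolls=4,3 (sum=7), consumes 2 rolls
Frame 10 starts at roll index 15: 2 remaining rolls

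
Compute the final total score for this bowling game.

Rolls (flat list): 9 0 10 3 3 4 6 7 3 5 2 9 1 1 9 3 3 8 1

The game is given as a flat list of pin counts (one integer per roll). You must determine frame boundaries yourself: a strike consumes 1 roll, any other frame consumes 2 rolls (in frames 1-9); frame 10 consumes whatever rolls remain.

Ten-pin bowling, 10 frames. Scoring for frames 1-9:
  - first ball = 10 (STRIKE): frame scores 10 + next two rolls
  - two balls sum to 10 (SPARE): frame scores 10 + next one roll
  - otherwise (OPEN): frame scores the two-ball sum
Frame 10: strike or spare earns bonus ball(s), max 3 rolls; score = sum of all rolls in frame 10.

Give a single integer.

Answer: 109

Derivation:
Frame 1: OPEN (9+0=9). Cumulative: 9
Frame 2: STRIKE. 10 + next two rolls (3+3) = 16. Cumulative: 25
Frame 3: OPEN (3+3=6). Cumulative: 31
Frame 4: SPARE (4+6=10). 10 + next roll (7) = 17. Cumulative: 48
Frame 5: SPARE (7+3=10). 10 + next roll (5) = 15. Cumulative: 63
Frame 6: OPEN (5+2=7). Cumulative: 70
Frame 7: SPARE (9+1=10). 10 + next roll (1) = 11. Cumulative: 81
Frame 8: SPARE (1+9=10). 10 + next roll (3) = 13. Cumulative: 94
Frame 9: OPEN (3+3=6). Cumulative: 100
Frame 10: OPEN. Sum of all frame-10 rolls (8+1) = 9. Cumulative: 109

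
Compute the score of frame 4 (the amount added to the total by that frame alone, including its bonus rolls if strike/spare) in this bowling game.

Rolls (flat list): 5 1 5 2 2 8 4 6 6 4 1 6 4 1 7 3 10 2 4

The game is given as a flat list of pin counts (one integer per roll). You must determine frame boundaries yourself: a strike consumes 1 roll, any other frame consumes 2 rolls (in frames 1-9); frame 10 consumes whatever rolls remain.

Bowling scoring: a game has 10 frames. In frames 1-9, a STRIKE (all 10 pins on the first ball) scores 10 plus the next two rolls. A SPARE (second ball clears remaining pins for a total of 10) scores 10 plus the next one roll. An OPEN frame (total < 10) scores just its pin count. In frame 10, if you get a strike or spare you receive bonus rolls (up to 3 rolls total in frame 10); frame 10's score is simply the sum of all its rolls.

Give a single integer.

Frame 1: OPEN (5+1=6). Cumulative: 6
Frame 2: OPEN (5+2=7). Cumulative: 13
Frame 3: SPARE (2+8=10). 10 + next roll (4) = 14. Cumulative: 27
Frame 4: SPARE (4+6=10). 10 + next roll (6) = 16. Cumulative: 43
Frame 5: SPARE (6+4=10). 10 + next roll (1) = 11. Cumulative: 54
Frame 6: OPEN (1+6=7). Cumulative: 61

Answer: 16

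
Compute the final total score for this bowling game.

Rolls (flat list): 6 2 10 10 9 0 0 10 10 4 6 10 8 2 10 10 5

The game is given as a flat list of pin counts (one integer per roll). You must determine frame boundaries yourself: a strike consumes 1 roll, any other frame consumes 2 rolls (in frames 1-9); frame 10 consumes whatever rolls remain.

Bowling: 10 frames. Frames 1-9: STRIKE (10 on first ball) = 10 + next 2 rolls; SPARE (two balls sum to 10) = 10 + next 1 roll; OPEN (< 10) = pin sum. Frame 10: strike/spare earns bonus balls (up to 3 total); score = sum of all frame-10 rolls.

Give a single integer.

Answer: 190

Derivation:
Frame 1: OPEN (6+2=8). Cumulative: 8
Frame 2: STRIKE. 10 + next two rolls (10+9) = 29. Cumulative: 37
Frame 3: STRIKE. 10 + next two rolls (9+0) = 19. Cumulative: 56
Frame 4: OPEN (9+0=9). Cumulative: 65
Frame 5: SPARE (0+10=10). 10 + next roll (10) = 20. Cumulative: 85
Frame 6: STRIKE. 10 + next two rolls (4+6) = 20. Cumulative: 105
Frame 7: SPARE (4+6=10). 10 + next roll (10) = 20. Cumulative: 125
Frame 8: STRIKE. 10 + next two rolls (8+2) = 20. Cumulative: 145
Frame 9: SPARE (8+2=10). 10 + next roll (10) = 20. Cumulative: 165
Frame 10: STRIKE. Sum of all frame-10 rolls (10+10+5) = 25. Cumulative: 190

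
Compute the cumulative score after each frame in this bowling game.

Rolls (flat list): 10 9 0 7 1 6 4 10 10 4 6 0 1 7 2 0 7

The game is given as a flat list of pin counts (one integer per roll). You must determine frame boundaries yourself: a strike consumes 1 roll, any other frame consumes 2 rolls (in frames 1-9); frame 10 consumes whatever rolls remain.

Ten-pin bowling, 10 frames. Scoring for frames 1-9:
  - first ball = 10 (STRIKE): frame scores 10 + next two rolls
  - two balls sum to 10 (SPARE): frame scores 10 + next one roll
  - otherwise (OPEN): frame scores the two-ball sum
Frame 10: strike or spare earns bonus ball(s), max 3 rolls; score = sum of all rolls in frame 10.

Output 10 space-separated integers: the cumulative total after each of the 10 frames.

Answer: 19 28 36 56 80 100 110 111 120 127

Derivation:
Frame 1: STRIKE. 10 + next two rolls (9+0) = 19. Cumulative: 19
Frame 2: OPEN (9+0=9). Cumulative: 28
Frame 3: OPEN (7+1=8). Cumulative: 36
Frame 4: SPARE (6+4=10). 10 + next roll (10) = 20. Cumulative: 56
Frame 5: STRIKE. 10 + next two rolls (10+4) = 24. Cumulative: 80
Frame 6: STRIKE. 10 + next two rolls (4+6) = 20. Cumulative: 100
Frame 7: SPARE (4+6=10). 10 + next roll (0) = 10. Cumulative: 110
Frame 8: OPEN (0+1=1). Cumulative: 111
Frame 9: OPEN (7+2=9). Cumulative: 120
Frame 10: OPEN. Sum of all frame-10 rolls (0+7) = 7. Cumulative: 127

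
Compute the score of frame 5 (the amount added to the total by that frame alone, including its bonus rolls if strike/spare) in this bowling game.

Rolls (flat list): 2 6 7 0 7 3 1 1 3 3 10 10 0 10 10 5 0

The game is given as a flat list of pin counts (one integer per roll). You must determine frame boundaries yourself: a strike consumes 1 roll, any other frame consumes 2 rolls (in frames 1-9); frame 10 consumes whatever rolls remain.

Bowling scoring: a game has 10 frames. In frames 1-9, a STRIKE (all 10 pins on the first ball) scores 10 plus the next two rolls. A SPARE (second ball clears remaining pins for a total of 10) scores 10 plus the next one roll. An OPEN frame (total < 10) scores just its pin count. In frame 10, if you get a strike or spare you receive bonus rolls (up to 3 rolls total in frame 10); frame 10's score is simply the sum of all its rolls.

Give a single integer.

Frame 1: OPEN (2+6=8). Cumulative: 8
Frame 2: OPEN (7+0=7). Cumulative: 15
Frame 3: SPARE (7+3=10). 10 + next roll (1) = 11. Cumulative: 26
Frame 4: OPEN (1+1=2). Cumulative: 28
Frame 5: OPEN (3+3=6). Cumulative: 34
Frame 6: STRIKE. 10 + next two rolls (10+0) = 20. Cumulative: 54
Frame 7: STRIKE. 10 + next two rolls (0+10) = 20. Cumulative: 74

Answer: 6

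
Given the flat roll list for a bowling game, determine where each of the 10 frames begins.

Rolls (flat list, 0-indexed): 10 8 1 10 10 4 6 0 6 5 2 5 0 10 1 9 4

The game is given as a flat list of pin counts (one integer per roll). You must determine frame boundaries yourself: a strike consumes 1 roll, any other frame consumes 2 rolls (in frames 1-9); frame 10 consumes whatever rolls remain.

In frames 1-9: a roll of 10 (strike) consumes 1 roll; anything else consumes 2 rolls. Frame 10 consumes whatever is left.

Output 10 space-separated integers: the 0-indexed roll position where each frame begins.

Frame 1 starts at roll index 0: roll=10 (strike), consumes 1 roll
Frame 2 starts at roll index 1: rolls=8,1 (sum=9), consumes 2 rolls
Frame 3 starts at roll index 3: roll=10 (strike), consumes 1 roll
Frame 4 starts at roll index 4: roll=10 (strike), consumes 1 roll
Frame 5 starts at roll index 5: rolls=4,6 (sum=10), consumes 2 rolls
Frame 6 starts at roll index 7: rolls=0,6 (sum=6), consumes 2 rolls
Frame 7 starts at roll index 9: rolls=5,2 (sum=7), consumes 2 rolls
Frame 8 starts at roll index 11: rolls=5,0 (sum=5), consumes 2 rolls
Frame 9 starts at roll index 13: roll=10 (strike), consumes 1 roll
Frame 10 starts at roll index 14: 3 remaining rolls

Answer: 0 1 3 4 5 7 9 11 13 14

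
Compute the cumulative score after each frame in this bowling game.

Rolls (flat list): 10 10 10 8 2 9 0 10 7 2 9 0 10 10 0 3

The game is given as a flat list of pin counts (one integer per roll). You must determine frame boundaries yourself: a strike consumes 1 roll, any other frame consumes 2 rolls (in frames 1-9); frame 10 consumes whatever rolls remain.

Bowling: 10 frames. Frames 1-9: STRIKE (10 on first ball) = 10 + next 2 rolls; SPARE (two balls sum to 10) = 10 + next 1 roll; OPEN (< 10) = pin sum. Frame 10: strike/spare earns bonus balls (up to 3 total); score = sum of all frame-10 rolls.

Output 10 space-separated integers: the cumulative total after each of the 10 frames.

Answer: 30 58 78 97 106 125 134 143 163 176

Derivation:
Frame 1: STRIKE. 10 + next two rolls (10+10) = 30. Cumulative: 30
Frame 2: STRIKE. 10 + next two rolls (10+8) = 28. Cumulative: 58
Frame 3: STRIKE. 10 + next two rolls (8+2) = 20. Cumulative: 78
Frame 4: SPARE (8+2=10). 10 + next roll (9) = 19. Cumulative: 97
Frame 5: OPEN (9+0=9). Cumulative: 106
Frame 6: STRIKE. 10 + next two rolls (7+2) = 19. Cumulative: 125
Frame 7: OPEN (7+2=9). Cumulative: 134
Frame 8: OPEN (9+0=9). Cumulative: 143
Frame 9: STRIKE. 10 + next two rolls (10+0) = 20. Cumulative: 163
Frame 10: STRIKE. Sum of all frame-10 rolls (10+0+3) = 13. Cumulative: 176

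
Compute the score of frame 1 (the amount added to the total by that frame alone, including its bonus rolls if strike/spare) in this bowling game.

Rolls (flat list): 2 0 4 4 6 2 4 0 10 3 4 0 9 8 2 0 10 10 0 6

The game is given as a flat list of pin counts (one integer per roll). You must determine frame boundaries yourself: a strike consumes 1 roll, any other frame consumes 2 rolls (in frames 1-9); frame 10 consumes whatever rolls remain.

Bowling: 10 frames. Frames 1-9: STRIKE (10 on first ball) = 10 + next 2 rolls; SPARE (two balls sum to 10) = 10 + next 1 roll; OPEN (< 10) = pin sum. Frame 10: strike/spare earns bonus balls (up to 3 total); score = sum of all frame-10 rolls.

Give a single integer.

Frame 1: OPEN (2+0=2). Cumulative: 2
Frame 2: OPEN (4+4=8). Cumulative: 10
Frame 3: OPEN (6+2=8). Cumulative: 18

Answer: 2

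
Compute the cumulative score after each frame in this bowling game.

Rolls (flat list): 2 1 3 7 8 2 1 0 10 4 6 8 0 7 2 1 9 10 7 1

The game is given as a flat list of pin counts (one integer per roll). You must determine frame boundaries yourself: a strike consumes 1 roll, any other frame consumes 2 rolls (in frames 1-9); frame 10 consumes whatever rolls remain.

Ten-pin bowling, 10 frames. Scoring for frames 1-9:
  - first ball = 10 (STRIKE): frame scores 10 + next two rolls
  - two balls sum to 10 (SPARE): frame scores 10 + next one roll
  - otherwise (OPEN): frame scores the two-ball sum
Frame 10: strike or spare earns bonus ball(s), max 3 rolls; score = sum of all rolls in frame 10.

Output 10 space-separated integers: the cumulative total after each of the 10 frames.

Frame 1: OPEN (2+1=3). Cumulative: 3
Frame 2: SPARE (3+7=10). 10 + next roll (8) = 18. Cumulative: 21
Frame 3: SPARE (8+2=10). 10 + next roll (1) = 11. Cumulative: 32
Frame 4: OPEN (1+0=1). Cumulative: 33
Frame 5: STRIKE. 10 + next two rolls (4+6) = 20. Cumulative: 53
Frame 6: SPARE (4+6=10). 10 + next roll (8) = 18. Cumulative: 71
Frame 7: OPEN (8+0=8). Cumulative: 79
Frame 8: OPEN (7+2=9). Cumulative: 88
Frame 9: SPARE (1+9=10). 10 + next roll (10) = 20. Cumulative: 108
Frame 10: STRIKE. Sum of all frame-10 rolls (10+7+1) = 18. Cumulative: 126

Answer: 3 21 32 33 53 71 79 88 108 126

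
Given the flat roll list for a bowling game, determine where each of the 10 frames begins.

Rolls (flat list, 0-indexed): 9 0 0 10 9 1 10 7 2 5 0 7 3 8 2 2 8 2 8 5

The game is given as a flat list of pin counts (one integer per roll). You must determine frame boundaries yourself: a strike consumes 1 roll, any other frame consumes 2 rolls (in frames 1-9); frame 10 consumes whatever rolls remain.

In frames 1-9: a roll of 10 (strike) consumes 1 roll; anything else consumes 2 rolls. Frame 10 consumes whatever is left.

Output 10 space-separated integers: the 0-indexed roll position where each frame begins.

Frame 1 starts at roll index 0: rolls=9,0 (sum=9), consumes 2 rolls
Frame 2 starts at roll index 2: rolls=0,10 (sum=10), consumes 2 rolls
Frame 3 starts at roll index 4: rolls=9,1 (sum=10), consumes 2 rolls
Frame 4 starts at roll index 6: roll=10 (strike), consumes 1 roll
Frame 5 starts at roll index 7: rolls=7,2 (sum=9), consumes 2 rolls
Frame 6 starts at roll index 9: rolls=5,0 (sum=5), consumes 2 rolls
Frame 7 starts at roll index 11: rolls=7,3 (sum=10), consumes 2 rolls
Frame 8 starts at roll index 13: rolls=8,2 (sum=10), consumes 2 rolls
Frame 9 starts at roll index 15: rolls=2,8 (sum=10), consumes 2 rolls
Frame 10 starts at roll index 17: 3 remaining rolls

Answer: 0 2 4 6 7 9 11 13 15 17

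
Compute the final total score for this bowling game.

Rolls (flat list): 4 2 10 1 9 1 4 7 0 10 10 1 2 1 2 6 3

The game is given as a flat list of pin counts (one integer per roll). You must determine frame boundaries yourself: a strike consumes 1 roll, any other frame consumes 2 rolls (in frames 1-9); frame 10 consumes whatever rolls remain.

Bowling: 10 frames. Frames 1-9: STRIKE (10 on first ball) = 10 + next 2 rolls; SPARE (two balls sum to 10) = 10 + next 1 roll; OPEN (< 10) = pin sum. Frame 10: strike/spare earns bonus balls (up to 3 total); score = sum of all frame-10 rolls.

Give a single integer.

Frame 1: OPEN (4+2=6). Cumulative: 6
Frame 2: STRIKE. 10 + next two rolls (1+9) = 20. Cumulative: 26
Frame 3: SPARE (1+9=10). 10 + next roll (1) = 11. Cumulative: 37
Frame 4: OPEN (1+4=5). Cumulative: 42
Frame 5: OPEN (7+0=7). Cumulative: 49
Frame 6: STRIKE. 10 + next two rolls (10+1) = 21. Cumulative: 70
Frame 7: STRIKE. 10 + next two rolls (1+2) = 13. Cumulative: 83
Frame 8: OPEN (1+2=3). Cumulative: 86
Frame 9: OPEN (1+2=3). Cumulative: 89
Frame 10: OPEN. Sum of all frame-10 rolls (6+3) = 9. Cumulative: 98

Answer: 98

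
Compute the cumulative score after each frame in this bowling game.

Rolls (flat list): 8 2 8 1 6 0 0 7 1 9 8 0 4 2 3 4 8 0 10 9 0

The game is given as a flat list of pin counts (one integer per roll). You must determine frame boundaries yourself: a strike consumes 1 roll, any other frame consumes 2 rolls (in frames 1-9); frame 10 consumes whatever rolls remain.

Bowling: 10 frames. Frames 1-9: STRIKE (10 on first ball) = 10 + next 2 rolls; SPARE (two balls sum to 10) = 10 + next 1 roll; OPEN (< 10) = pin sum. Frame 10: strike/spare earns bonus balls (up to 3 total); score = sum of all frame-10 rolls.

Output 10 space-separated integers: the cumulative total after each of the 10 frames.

Answer: 18 27 33 40 58 66 72 79 87 106

Derivation:
Frame 1: SPARE (8+2=10). 10 + next roll (8) = 18. Cumulative: 18
Frame 2: OPEN (8+1=9). Cumulative: 27
Frame 3: OPEN (6+0=6). Cumulative: 33
Frame 4: OPEN (0+7=7). Cumulative: 40
Frame 5: SPARE (1+9=10). 10 + next roll (8) = 18. Cumulative: 58
Frame 6: OPEN (8+0=8). Cumulative: 66
Frame 7: OPEN (4+2=6). Cumulative: 72
Frame 8: OPEN (3+4=7). Cumulative: 79
Frame 9: OPEN (8+0=8). Cumulative: 87
Frame 10: STRIKE. Sum of all frame-10 rolls (10+9+0) = 19. Cumulative: 106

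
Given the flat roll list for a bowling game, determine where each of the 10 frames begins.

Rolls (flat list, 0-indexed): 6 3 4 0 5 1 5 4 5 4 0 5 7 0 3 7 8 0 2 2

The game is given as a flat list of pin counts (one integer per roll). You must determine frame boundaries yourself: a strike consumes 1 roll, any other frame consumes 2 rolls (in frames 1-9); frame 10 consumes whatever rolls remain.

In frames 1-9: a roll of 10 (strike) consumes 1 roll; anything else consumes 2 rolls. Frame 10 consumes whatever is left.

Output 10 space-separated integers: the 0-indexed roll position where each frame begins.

Frame 1 starts at roll index 0: rolls=6,3 (sum=9), consumes 2 rolls
Frame 2 starts at roll index 2: rolls=4,0 (sum=4), consumes 2 rolls
Frame 3 starts at roll index 4: rolls=5,1 (sum=6), consumes 2 rolls
Frame 4 starts at roll index 6: rolls=5,4 (sum=9), consumes 2 rolls
Frame 5 starts at roll index 8: rolls=5,4 (sum=9), consumes 2 rolls
Frame 6 starts at roll index 10: rolls=0,5 (sum=5), consumes 2 rolls
Frame 7 starts at roll index 12: rolls=7,0 (sum=7), consumes 2 rolls
Frame 8 starts at roll index 14: rolls=3,7 (sum=10), consumes 2 rolls
Frame 9 starts at roll index 16: rolls=8,0 (sum=8), consumes 2 rolls
Frame 10 starts at roll index 18: 2 remaining rolls

Answer: 0 2 4 6 8 10 12 14 16 18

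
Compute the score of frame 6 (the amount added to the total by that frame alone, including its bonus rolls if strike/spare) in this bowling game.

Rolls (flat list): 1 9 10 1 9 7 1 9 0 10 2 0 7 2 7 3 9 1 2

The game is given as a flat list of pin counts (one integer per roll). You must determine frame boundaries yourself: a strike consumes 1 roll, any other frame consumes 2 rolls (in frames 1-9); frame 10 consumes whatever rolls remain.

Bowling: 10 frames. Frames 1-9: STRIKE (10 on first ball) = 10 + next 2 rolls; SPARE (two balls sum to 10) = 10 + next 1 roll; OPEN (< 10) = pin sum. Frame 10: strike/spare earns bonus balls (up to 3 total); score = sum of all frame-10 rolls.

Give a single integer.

Frame 1: SPARE (1+9=10). 10 + next roll (10) = 20. Cumulative: 20
Frame 2: STRIKE. 10 + next two rolls (1+9) = 20. Cumulative: 40
Frame 3: SPARE (1+9=10). 10 + next roll (7) = 17. Cumulative: 57
Frame 4: OPEN (7+1=8). Cumulative: 65
Frame 5: OPEN (9+0=9). Cumulative: 74
Frame 6: STRIKE. 10 + next two rolls (2+0) = 12. Cumulative: 86
Frame 7: OPEN (2+0=2). Cumulative: 88
Frame 8: OPEN (7+2=9). Cumulative: 97

Answer: 12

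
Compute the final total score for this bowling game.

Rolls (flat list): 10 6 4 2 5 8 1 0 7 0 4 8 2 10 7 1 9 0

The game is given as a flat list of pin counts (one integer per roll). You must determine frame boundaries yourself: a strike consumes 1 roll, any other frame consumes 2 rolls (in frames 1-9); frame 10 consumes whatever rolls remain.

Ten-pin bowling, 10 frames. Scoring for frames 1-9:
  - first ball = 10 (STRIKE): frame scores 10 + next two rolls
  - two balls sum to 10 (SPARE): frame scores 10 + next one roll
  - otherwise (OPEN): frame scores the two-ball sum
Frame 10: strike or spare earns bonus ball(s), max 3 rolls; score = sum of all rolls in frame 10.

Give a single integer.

Answer: 114

Derivation:
Frame 1: STRIKE. 10 + next two rolls (6+4) = 20. Cumulative: 20
Frame 2: SPARE (6+4=10). 10 + next roll (2) = 12. Cumulative: 32
Frame 3: OPEN (2+5=7). Cumulative: 39
Frame 4: OPEN (8+1=9). Cumulative: 48
Frame 5: OPEN (0+7=7). Cumulative: 55
Frame 6: OPEN (0+4=4). Cumulative: 59
Frame 7: SPARE (8+2=10). 10 + next roll (10) = 20. Cumulative: 79
Frame 8: STRIKE. 10 + next two rolls (7+1) = 18. Cumulative: 97
Frame 9: OPEN (7+1=8). Cumulative: 105
Frame 10: OPEN. Sum of all frame-10 rolls (9+0) = 9. Cumulative: 114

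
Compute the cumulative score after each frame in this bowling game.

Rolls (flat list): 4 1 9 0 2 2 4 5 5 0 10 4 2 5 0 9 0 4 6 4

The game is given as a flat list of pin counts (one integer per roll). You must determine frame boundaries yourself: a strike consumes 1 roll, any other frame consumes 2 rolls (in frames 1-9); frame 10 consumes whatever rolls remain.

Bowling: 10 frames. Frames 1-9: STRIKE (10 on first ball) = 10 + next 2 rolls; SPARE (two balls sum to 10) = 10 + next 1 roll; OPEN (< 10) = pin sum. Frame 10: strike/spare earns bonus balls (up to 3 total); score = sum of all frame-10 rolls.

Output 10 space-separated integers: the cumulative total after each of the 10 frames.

Frame 1: OPEN (4+1=5). Cumulative: 5
Frame 2: OPEN (9+0=9). Cumulative: 14
Frame 3: OPEN (2+2=4). Cumulative: 18
Frame 4: OPEN (4+5=9). Cumulative: 27
Frame 5: OPEN (5+0=5). Cumulative: 32
Frame 6: STRIKE. 10 + next two rolls (4+2) = 16. Cumulative: 48
Frame 7: OPEN (4+2=6). Cumulative: 54
Frame 8: OPEN (5+0=5). Cumulative: 59
Frame 9: OPEN (9+0=9). Cumulative: 68
Frame 10: SPARE. Sum of all frame-10 rolls (4+6+4) = 14. Cumulative: 82

Answer: 5 14 18 27 32 48 54 59 68 82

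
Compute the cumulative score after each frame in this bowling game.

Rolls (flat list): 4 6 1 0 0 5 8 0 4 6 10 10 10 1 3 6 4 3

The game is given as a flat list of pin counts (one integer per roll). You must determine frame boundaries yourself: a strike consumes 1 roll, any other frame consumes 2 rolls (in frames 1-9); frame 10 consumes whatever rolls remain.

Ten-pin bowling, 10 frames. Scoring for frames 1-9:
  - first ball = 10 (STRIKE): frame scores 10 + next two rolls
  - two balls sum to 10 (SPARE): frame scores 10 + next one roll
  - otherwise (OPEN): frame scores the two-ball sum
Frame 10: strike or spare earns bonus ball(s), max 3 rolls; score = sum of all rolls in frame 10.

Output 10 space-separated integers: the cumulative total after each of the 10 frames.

Frame 1: SPARE (4+6=10). 10 + next roll (1) = 11. Cumulative: 11
Frame 2: OPEN (1+0=1). Cumulative: 12
Frame 3: OPEN (0+5=5). Cumulative: 17
Frame 4: OPEN (8+0=8). Cumulative: 25
Frame 5: SPARE (4+6=10). 10 + next roll (10) = 20. Cumulative: 45
Frame 6: STRIKE. 10 + next two rolls (10+10) = 30. Cumulative: 75
Frame 7: STRIKE. 10 + next two rolls (10+1) = 21. Cumulative: 96
Frame 8: STRIKE. 10 + next two rolls (1+3) = 14. Cumulative: 110
Frame 9: OPEN (1+3=4). Cumulative: 114
Frame 10: SPARE. Sum of all frame-10 rolls (6+4+3) = 13. Cumulative: 127

Answer: 11 12 17 25 45 75 96 110 114 127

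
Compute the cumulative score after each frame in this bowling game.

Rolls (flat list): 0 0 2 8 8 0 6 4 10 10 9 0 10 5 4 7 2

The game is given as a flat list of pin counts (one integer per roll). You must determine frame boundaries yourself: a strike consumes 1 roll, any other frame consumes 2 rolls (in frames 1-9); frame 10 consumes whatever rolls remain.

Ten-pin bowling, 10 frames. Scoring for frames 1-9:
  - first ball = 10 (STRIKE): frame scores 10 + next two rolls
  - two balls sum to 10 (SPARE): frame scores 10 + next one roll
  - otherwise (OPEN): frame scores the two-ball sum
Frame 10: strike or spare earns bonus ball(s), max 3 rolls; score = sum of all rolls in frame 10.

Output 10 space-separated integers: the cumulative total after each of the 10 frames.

Frame 1: OPEN (0+0=0). Cumulative: 0
Frame 2: SPARE (2+8=10). 10 + next roll (8) = 18. Cumulative: 18
Frame 3: OPEN (8+0=8). Cumulative: 26
Frame 4: SPARE (6+4=10). 10 + next roll (10) = 20. Cumulative: 46
Frame 5: STRIKE. 10 + next two rolls (10+9) = 29. Cumulative: 75
Frame 6: STRIKE. 10 + next two rolls (9+0) = 19. Cumulative: 94
Frame 7: OPEN (9+0=9). Cumulative: 103
Frame 8: STRIKE. 10 + next two rolls (5+4) = 19. Cumulative: 122
Frame 9: OPEN (5+4=9). Cumulative: 131
Frame 10: OPEN. Sum of all frame-10 rolls (7+2) = 9. Cumulative: 140

Answer: 0 18 26 46 75 94 103 122 131 140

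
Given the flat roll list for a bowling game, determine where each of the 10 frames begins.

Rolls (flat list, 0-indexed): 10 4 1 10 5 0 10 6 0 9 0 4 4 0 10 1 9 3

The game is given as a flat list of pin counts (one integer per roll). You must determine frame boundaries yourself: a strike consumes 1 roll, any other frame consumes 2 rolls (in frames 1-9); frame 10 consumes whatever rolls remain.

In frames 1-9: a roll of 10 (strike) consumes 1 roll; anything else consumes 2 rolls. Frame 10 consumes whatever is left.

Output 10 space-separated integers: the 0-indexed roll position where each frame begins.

Answer: 0 1 3 4 6 7 9 11 13 15

Derivation:
Frame 1 starts at roll index 0: roll=10 (strike), consumes 1 roll
Frame 2 starts at roll index 1: rolls=4,1 (sum=5), consumes 2 rolls
Frame 3 starts at roll index 3: roll=10 (strike), consumes 1 roll
Frame 4 starts at roll index 4: rolls=5,0 (sum=5), consumes 2 rolls
Frame 5 starts at roll index 6: roll=10 (strike), consumes 1 roll
Frame 6 starts at roll index 7: rolls=6,0 (sum=6), consumes 2 rolls
Frame 7 starts at roll index 9: rolls=9,0 (sum=9), consumes 2 rolls
Frame 8 starts at roll index 11: rolls=4,4 (sum=8), consumes 2 rolls
Frame 9 starts at roll index 13: rolls=0,10 (sum=10), consumes 2 rolls
Frame 10 starts at roll index 15: 3 remaining rolls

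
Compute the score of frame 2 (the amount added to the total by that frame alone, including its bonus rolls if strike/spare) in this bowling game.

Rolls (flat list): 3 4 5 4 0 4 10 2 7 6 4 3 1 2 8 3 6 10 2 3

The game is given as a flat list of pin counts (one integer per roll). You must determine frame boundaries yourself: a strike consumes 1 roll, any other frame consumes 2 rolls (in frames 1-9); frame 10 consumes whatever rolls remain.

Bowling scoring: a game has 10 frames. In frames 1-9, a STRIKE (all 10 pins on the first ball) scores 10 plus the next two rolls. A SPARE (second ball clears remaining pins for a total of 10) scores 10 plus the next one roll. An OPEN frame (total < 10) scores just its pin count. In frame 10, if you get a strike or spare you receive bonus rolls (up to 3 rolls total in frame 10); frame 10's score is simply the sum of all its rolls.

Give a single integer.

Answer: 9

Derivation:
Frame 1: OPEN (3+4=7). Cumulative: 7
Frame 2: OPEN (5+4=9). Cumulative: 16
Frame 3: OPEN (0+4=4). Cumulative: 20
Frame 4: STRIKE. 10 + next two rolls (2+7) = 19. Cumulative: 39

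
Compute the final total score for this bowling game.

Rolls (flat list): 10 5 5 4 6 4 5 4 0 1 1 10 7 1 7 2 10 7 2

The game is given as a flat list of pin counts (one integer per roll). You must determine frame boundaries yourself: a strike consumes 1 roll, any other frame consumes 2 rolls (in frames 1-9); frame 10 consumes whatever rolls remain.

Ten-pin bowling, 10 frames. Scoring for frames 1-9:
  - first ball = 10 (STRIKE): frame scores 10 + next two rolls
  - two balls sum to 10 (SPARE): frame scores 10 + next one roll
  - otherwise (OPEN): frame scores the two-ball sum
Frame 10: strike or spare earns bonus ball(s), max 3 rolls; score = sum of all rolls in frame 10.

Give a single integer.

Frame 1: STRIKE. 10 + next two rolls (5+5) = 20. Cumulative: 20
Frame 2: SPARE (5+5=10). 10 + next roll (4) = 14. Cumulative: 34
Frame 3: SPARE (4+6=10). 10 + next roll (4) = 14. Cumulative: 48
Frame 4: OPEN (4+5=9). Cumulative: 57
Frame 5: OPEN (4+0=4). Cumulative: 61
Frame 6: OPEN (1+1=2). Cumulative: 63
Frame 7: STRIKE. 10 + next two rolls (7+1) = 18. Cumulative: 81
Frame 8: OPEN (7+1=8). Cumulative: 89
Frame 9: OPEN (7+2=9). Cumulative: 98
Frame 10: STRIKE. Sum of all frame-10 rolls (10+7+2) = 19. Cumulative: 117

Answer: 117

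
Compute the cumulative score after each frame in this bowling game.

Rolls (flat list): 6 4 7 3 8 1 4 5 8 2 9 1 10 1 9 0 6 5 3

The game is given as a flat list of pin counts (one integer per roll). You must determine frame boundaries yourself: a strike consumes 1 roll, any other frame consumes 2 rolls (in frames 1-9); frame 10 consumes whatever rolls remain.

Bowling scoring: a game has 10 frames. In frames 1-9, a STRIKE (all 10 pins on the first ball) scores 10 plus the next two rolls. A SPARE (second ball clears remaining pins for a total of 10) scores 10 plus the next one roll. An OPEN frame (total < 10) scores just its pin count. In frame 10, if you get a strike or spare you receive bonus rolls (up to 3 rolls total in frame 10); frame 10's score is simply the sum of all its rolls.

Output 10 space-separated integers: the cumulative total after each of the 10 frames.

Frame 1: SPARE (6+4=10). 10 + next roll (7) = 17. Cumulative: 17
Frame 2: SPARE (7+3=10). 10 + next roll (8) = 18. Cumulative: 35
Frame 3: OPEN (8+1=9). Cumulative: 44
Frame 4: OPEN (4+5=9). Cumulative: 53
Frame 5: SPARE (8+2=10). 10 + next roll (9) = 19. Cumulative: 72
Frame 6: SPARE (9+1=10). 10 + next roll (10) = 20. Cumulative: 92
Frame 7: STRIKE. 10 + next two rolls (1+9) = 20. Cumulative: 112
Frame 8: SPARE (1+9=10). 10 + next roll (0) = 10. Cumulative: 122
Frame 9: OPEN (0+6=6). Cumulative: 128
Frame 10: OPEN. Sum of all frame-10 rolls (5+3) = 8. Cumulative: 136

Answer: 17 35 44 53 72 92 112 122 128 136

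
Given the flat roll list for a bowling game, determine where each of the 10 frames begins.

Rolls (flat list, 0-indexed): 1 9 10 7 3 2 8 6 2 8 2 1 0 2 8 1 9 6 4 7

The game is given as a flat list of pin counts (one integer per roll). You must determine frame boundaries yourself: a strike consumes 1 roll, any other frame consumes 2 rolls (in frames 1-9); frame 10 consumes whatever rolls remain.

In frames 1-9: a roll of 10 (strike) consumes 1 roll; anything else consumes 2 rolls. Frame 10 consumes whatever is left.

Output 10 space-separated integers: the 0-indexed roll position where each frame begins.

Frame 1 starts at roll index 0: rolls=1,9 (sum=10), consumes 2 rolls
Frame 2 starts at roll index 2: roll=10 (strike), consumes 1 roll
Frame 3 starts at roll index 3: rolls=7,3 (sum=10), consumes 2 rolls
Frame 4 starts at roll index 5: rolls=2,8 (sum=10), consumes 2 rolls
Frame 5 starts at roll index 7: rolls=6,2 (sum=8), consumes 2 rolls
Frame 6 starts at roll index 9: rolls=8,2 (sum=10), consumes 2 rolls
Frame 7 starts at roll index 11: rolls=1,0 (sum=1), consumes 2 rolls
Frame 8 starts at roll index 13: rolls=2,8 (sum=10), consumes 2 rolls
Frame 9 starts at roll index 15: rolls=1,9 (sum=10), consumes 2 rolls
Frame 10 starts at roll index 17: 3 remaining rolls

Answer: 0 2 3 5 7 9 11 13 15 17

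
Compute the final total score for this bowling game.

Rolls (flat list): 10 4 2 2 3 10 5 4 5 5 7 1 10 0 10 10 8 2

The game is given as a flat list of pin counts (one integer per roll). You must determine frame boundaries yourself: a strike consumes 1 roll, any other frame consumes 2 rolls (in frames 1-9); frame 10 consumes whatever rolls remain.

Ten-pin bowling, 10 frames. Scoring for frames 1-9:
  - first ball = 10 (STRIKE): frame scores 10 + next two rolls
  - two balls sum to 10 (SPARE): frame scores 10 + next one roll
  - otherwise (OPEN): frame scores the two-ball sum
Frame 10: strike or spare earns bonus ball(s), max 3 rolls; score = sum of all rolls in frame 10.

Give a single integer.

Answer: 140

Derivation:
Frame 1: STRIKE. 10 + next two rolls (4+2) = 16. Cumulative: 16
Frame 2: OPEN (4+2=6). Cumulative: 22
Frame 3: OPEN (2+3=5). Cumulative: 27
Frame 4: STRIKE. 10 + next two rolls (5+4) = 19. Cumulative: 46
Frame 5: OPEN (5+4=9). Cumulative: 55
Frame 6: SPARE (5+5=10). 10 + next roll (7) = 17. Cumulative: 72
Frame 7: OPEN (7+1=8). Cumulative: 80
Frame 8: STRIKE. 10 + next two rolls (0+10) = 20. Cumulative: 100
Frame 9: SPARE (0+10=10). 10 + next roll (10) = 20. Cumulative: 120
Frame 10: STRIKE. Sum of all frame-10 rolls (10+8+2) = 20. Cumulative: 140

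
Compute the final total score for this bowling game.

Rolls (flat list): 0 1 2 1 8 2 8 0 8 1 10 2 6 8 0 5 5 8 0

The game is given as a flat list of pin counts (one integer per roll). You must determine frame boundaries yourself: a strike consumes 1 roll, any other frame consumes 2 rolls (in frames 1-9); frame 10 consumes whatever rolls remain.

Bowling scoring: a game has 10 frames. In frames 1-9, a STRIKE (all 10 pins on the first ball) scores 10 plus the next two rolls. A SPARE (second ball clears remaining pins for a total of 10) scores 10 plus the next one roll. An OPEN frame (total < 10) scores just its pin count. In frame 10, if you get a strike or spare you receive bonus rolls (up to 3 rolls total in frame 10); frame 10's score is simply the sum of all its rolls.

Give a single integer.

Answer: 99

Derivation:
Frame 1: OPEN (0+1=1). Cumulative: 1
Frame 2: OPEN (2+1=3). Cumulative: 4
Frame 3: SPARE (8+2=10). 10 + next roll (8) = 18. Cumulative: 22
Frame 4: OPEN (8+0=8). Cumulative: 30
Frame 5: OPEN (8+1=9). Cumulative: 39
Frame 6: STRIKE. 10 + next two rolls (2+6) = 18. Cumulative: 57
Frame 7: OPEN (2+6=8). Cumulative: 65
Frame 8: OPEN (8+0=8). Cumulative: 73
Frame 9: SPARE (5+5=10). 10 + next roll (8) = 18. Cumulative: 91
Frame 10: OPEN. Sum of all frame-10 rolls (8+0) = 8. Cumulative: 99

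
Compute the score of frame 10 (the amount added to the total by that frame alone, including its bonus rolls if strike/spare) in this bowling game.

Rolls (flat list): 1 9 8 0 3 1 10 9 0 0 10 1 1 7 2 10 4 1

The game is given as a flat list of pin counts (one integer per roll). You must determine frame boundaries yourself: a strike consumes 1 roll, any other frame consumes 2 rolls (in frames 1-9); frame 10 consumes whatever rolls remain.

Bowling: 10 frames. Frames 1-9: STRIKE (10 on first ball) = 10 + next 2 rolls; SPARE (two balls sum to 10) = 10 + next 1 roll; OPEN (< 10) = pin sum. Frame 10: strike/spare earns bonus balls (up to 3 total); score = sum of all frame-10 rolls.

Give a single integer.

Answer: 5

Derivation:
Frame 1: SPARE (1+9=10). 10 + next roll (8) = 18. Cumulative: 18
Frame 2: OPEN (8+0=8). Cumulative: 26
Frame 3: OPEN (3+1=4). Cumulative: 30
Frame 4: STRIKE. 10 + next two rolls (9+0) = 19. Cumulative: 49
Frame 5: OPEN (9+0=9). Cumulative: 58
Frame 6: SPARE (0+10=10). 10 + next roll (1) = 11. Cumulative: 69
Frame 7: OPEN (1+1=2). Cumulative: 71
Frame 8: OPEN (7+2=9). Cumulative: 80
Frame 9: STRIKE. 10 + next two rolls (4+1) = 15. Cumulative: 95
Frame 10: OPEN. Sum of all frame-10 rolls (4+1) = 5. Cumulative: 100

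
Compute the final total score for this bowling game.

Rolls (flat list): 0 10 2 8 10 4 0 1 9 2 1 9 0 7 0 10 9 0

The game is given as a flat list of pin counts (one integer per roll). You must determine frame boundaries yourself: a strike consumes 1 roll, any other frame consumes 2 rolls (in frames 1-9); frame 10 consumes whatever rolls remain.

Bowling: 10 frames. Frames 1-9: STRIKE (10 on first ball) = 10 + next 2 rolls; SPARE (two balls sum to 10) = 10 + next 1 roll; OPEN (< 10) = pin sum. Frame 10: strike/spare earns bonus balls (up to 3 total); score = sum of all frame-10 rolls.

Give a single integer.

Answer: 109

Derivation:
Frame 1: SPARE (0+10=10). 10 + next roll (2) = 12. Cumulative: 12
Frame 2: SPARE (2+8=10). 10 + next roll (10) = 20. Cumulative: 32
Frame 3: STRIKE. 10 + next two rolls (4+0) = 14. Cumulative: 46
Frame 4: OPEN (4+0=4). Cumulative: 50
Frame 5: SPARE (1+9=10). 10 + next roll (2) = 12. Cumulative: 62
Frame 6: OPEN (2+1=3). Cumulative: 65
Frame 7: OPEN (9+0=9). Cumulative: 74
Frame 8: OPEN (7+0=7). Cumulative: 81
Frame 9: STRIKE. 10 + next two rolls (9+0) = 19. Cumulative: 100
Frame 10: OPEN. Sum of all frame-10 rolls (9+0) = 9. Cumulative: 109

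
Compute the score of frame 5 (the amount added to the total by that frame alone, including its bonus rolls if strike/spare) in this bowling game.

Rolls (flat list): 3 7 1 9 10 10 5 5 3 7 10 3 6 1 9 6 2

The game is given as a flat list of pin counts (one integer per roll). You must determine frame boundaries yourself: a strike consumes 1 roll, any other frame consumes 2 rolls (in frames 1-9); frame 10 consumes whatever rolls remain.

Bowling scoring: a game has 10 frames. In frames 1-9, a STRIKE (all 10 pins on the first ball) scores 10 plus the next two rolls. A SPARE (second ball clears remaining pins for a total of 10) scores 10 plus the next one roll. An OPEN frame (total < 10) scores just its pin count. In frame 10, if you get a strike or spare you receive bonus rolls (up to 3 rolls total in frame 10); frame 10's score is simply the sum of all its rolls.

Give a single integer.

Answer: 13

Derivation:
Frame 1: SPARE (3+7=10). 10 + next roll (1) = 11. Cumulative: 11
Frame 2: SPARE (1+9=10). 10 + next roll (10) = 20. Cumulative: 31
Frame 3: STRIKE. 10 + next two rolls (10+5) = 25. Cumulative: 56
Frame 4: STRIKE. 10 + next two rolls (5+5) = 20. Cumulative: 76
Frame 5: SPARE (5+5=10). 10 + next roll (3) = 13. Cumulative: 89
Frame 6: SPARE (3+7=10). 10 + next roll (10) = 20. Cumulative: 109
Frame 7: STRIKE. 10 + next two rolls (3+6) = 19. Cumulative: 128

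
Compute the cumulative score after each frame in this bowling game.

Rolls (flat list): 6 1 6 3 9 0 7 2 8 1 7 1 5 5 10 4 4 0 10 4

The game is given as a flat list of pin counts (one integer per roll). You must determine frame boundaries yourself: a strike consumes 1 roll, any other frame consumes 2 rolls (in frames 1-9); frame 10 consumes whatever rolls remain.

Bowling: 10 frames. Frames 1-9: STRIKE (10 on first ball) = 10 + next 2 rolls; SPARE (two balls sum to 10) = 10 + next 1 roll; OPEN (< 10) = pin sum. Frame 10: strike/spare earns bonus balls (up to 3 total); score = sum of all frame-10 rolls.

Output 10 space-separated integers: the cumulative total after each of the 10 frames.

Answer: 7 16 25 34 43 51 71 89 97 111

Derivation:
Frame 1: OPEN (6+1=7). Cumulative: 7
Frame 2: OPEN (6+3=9). Cumulative: 16
Frame 3: OPEN (9+0=9). Cumulative: 25
Frame 4: OPEN (7+2=9). Cumulative: 34
Frame 5: OPEN (8+1=9). Cumulative: 43
Frame 6: OPEN (7+1=8). Cumulative: 51
Frame 7: SPARE (5+5=10). 10 + next roll (10) = 20. Cumulative: 71
Frame 8: STRIKE. 10 + next two rolls (4+4) = 18. Cumulative: 89
Frame 9: OPEN (4+4=8). Cumulative: 97
Frame 10: SPARE. Sum of all frame-10 rolls (0+10+4) = 14. Cumulative: 111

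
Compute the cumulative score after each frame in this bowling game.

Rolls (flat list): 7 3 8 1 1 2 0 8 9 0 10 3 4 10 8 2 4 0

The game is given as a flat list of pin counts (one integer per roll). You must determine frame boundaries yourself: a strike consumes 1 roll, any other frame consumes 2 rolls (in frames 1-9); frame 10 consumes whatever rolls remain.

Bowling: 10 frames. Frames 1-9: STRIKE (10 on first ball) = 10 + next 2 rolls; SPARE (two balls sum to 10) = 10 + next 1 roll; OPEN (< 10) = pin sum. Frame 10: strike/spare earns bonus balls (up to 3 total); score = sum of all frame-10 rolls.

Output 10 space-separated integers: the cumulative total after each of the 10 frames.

Frame 1: SPARE (7+3=10). 10 + next roll (8) = 18. Cumulative: 18
Frame 2: OPEN (8+1=9). Cumulative: 27
Frame 3: OPEN (1+2=3). Cumulative: 30
Frame 4: OPEN (0+8=8). Cumulative: 38
Frame 5: OPEN (9+0=9). Cumulative: 47
Frame 6: STRIKE. 10 + next two rolls (3+4) = 17. Cumulative: 64
Frame 7: OPEN (3+4=7). Cumulative: 71
Frame 8: STRIKE. 10 + next two rolls (8+2) = 20. Cumulative: 91
Frame 9: SPARE (8+2=10). 10 + next roll (4) = 14. Cumulative: 105
Frame 10: OPEN. Sum of all frame-10 rolls (4+0) = 4. Cumulative: 109

Answer: 18 27 30 38 47 64 71 91 105 109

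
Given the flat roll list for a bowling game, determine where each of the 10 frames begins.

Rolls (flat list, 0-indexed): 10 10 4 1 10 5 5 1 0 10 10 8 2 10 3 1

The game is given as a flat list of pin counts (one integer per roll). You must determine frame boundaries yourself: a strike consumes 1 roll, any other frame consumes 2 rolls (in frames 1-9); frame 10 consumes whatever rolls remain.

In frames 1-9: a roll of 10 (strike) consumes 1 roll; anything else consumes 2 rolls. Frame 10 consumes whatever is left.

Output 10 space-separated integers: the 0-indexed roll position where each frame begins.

Frame 1 starts at roll index 0: roll=10 (strike), consumes 1 roll
Frame 2 starts at roll index 1: roll=10 (strike), consumes 1 roll
Frame 3 starts at roll index 2: rolls=4,1 (sum=5), consumes 2 rolls
Frame 4 starts at roll index 4: roll=10 (strike), consumes 1 roll
Frame 5 starts at roll index 5: rolls=5,5 (sum=10), consumes 2 rolls
Frame 6 starts at roll index 7: rolls=1,0 (sum=1), consumes 2 rolls
Frame 7 starts at roll index 9: roll=10 (strike), consumes 1 roll
Frame 8 starts at roll index 10: roll=10 (strike), consumes 1 roll
Frame 9 starts at roll index 11: rolls=8,2 (sum=10), consumes 2 rolls
Frame 10 starts at roll index 13: 3 remaining rolls

Answer: 0 1 2 4 5 7 9 10 11 13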